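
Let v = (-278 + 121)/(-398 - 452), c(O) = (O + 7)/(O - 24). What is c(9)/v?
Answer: -2720/471 ≈ -5.7749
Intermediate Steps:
c(O) = (7 + O)/(-24 + O)
v = 157/850 (v = -157/(-850) = -157*(-1/850) = 157/850 ≈ 0.18471)
c(9)/v = ((7 + 9)/(-24 + 9))/(157/850) = (16/(-15))*(850/157) = -1/15*16*(850/157) = -16/15*850/157 = -2720/471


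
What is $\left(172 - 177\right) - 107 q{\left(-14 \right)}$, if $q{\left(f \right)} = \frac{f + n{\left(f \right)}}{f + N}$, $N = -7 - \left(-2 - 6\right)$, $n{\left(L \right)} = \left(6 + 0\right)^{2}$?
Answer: $\frac{2289}{13} \approx 176.08$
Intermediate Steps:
$n{\left(L \right)} = 36$ ($n{\left(L \right)} = 6^{2} = 36$)
$N = 1$ ($N = -7 - \left(-2 - 6\right) = -7 - -8 = -7 + 8 = 1$)
$q{\left(f \right)} = \frac{36 + f}{1 + f}$ ($q{\left(f \right)} = \frac{f + 36}{f + 1} = \frac{36 + f}{1 + f}$)
$\left(172 - 177\right) - 107 q{\left(-14 \right)} = \left(172 - 177\right) - 107 \frac{36 - 14}{1 - 14} = -5 - 107 \frac{1}{-13} \cdot 22 = -5 - 107 \left(\left(- \frac{1}{13}\right) 22\right) = -5 - - \frac{2354}{13} = -5 + \frac{2354}{13} = \frac{2289}{13}$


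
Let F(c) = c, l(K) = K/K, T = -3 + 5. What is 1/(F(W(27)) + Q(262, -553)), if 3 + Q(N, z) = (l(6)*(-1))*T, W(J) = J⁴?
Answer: 1/531436 ≈ 1.8817e-6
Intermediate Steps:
T = 2
l(K) = 1
Q(N, z) = -5 (Q(N, z) = -3 + (1*(-1))*2 = -3 - 1*2 = -3 - 2 = -5)
1/(F(W(27)) + Q(262, -553)) = 1/(27⁴ - 5) = 1/(531441 - 5) = 1/531436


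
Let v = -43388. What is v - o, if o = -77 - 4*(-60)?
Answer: -43551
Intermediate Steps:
o = 163 (o = -77 + 240 = 163)
v - o = -43388 - 1*163 = -43388 - 163 = -43551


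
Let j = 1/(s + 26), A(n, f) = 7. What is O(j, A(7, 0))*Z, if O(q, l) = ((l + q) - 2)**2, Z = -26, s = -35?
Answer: -50336/81 ≈ -621.43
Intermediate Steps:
j = -1/9 (j = 1/(-35 + 26) = 1/(-9) = -1/9 ≈ -0.11111)
O(q, l) = (-2 + l + q)**2
O(j, A(7, 0))*Z = (-2 + 7 - 1/9)**2*(-26) = (44/9)**2*(-26) = (1936/81)*(-26) = -50336/81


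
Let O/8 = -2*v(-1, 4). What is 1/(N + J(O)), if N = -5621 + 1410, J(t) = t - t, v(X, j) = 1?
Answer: -1/4211 ≈ -0.00023747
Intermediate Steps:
O = -16 (O = 8*(-2*1) = 8*(-2) = -16)
J(t) = 0
N = -4211
1/(N + J(O)) = 1/(-4211 + 0) = 1/(-4211) = -1/4211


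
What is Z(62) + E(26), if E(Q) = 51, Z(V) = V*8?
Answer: 547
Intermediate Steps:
Z(V) = 8*V
Z(62) + E(26) = 8*62 + 51 = 496 + 51 = 547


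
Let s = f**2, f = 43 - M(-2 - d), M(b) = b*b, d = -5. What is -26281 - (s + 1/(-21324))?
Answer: -585066587/21324 ≈ -27437.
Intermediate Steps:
M(b) = b**2
f = 34 (f = 43 - (-2 - 1*(-5))**2 = 43 - (-2 + 5)**2 = 43 - 1*3**2 = 43 - 1*9 = 43 - 9 = 34)
s = 1156 (s = 34**2 = 1156)
-26281 - (s + 1/(-21324)) = -26281 - (1156 + 1/(-21324)) = -26281 - (1156 - 1/21324) = -26281 - 1*24650543/21324 = -26281 - 24650543/21324 = -585066587/21324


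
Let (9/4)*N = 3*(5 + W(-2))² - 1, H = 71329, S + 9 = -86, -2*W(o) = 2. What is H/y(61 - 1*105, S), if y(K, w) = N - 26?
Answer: -641961/46 ≈ -13956.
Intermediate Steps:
W(o) = -1 (W(o) = -½*2 = -1)
S = -95 (S = -9 - 86 = -95)
N = 188/9 (N = 4*(3*(5 - 1)² - 1)/9 = 4*(3*4² - 1)/9 = 4*(3*16 - 1)/9 = 4*(48 - 1)/9 = (4/9)*47 = 188/9 ≈ 20.889)
y(K, w) = -46/9 (y(K, w) = 188/9 - 26 = -46/9)
H/y(61 - 1*105, S) = 71329/(-46/9) = 71329*(-9/46) = -641961/46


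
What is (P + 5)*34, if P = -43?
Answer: -1292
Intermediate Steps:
(P + 5)*34 = (-43 + 5)*34 = -38*34 = -1292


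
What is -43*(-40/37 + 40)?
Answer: -61920/37 ≈ -1673.5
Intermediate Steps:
-43*(-40/37 + 40) = -43*1440/37 = -61920/37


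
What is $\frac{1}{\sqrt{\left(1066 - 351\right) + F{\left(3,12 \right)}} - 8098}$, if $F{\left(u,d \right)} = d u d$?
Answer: $- \frac{8098}{65576457} - \frac{\sqrt{1147}}{65576457} \approx -0.00012401$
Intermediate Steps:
$F{\left(u,d \right)} = u d^{2}$
$\frac{1}{\sqrt{\left(1066 - 351\right) + F{\left(3,12 \right)}} - 8098} = \frac{1}{\sqrt{\left(1066 - 351\right) + 3 \cdot 12^{2}} - 8098} = \frac{1}{\sqrt{\left(1066 - 351\right) + 3 \cdot 144} - 8098} = \frac{1}{\sqrt{715 + 432} - 8098} = \frac{1}{\sqrt{1147} - 8098} = \frac{1}{-8098 + \sqrt{1147}}$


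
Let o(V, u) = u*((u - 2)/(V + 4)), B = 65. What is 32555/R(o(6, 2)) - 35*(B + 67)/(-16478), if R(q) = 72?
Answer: 3485545/7704 ≈ 452.43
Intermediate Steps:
o(V, u) = u*(-2 + u)/(4 + V) (o(V, u) = u*((-2 + u)/(4 + V)) = u*(-2 + u)/(4 + V))
32555/R(o(6, 2)) - 35*(B + 67)/(-16478) = 32555/72 - 35*(65 + 67)/(-16478) = 32555*(1/72) - 35*132*(-1/16478) = 32555/72 - 4620*(-1/16478) = 32555/72 + 30/107 = 3485545/7704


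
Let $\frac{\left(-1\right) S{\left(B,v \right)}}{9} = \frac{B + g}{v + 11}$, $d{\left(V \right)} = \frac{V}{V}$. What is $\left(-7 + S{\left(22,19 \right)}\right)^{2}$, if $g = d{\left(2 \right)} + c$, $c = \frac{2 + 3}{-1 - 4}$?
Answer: $\frac{4624}{25} \approx 184.96$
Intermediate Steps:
$d{\left(V \right)} = 1$
$c = -1$ ($c = \frac{5}{-5} = 5 \left(- \frac{1}{5}\right) = -1$)
$g = 0$ ($g = 1 - 1 = 0$)
$S{\left(B,v \right)} = - \frac{9 B}{11 + v}$ ($S{\left(B,v \right)} = - 9 \frac{B + 0}{v + 11} = - 9 \frac{B}{11 + v} = - \frac{9 B}{11 + v}$)
$\left(-7 + S{\left(22,19 \right)}\right)^{2} = \left(-7 - \frac{198}{11 + 19}\right)^{2} = \left(-7 - \frac{198}{30}\right)^{2} = \left(-7 - 198 \cdot \frac{1}{30}\right)^{2} = \left(-7 - \frac{33}{5}\right)^{2} = \left(- \frac{68}{5}\right)^{2} = \frac{4624}{25}$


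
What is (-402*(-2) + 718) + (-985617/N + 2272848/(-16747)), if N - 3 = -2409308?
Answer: 55951138208129/40348630835 ≈ 1386.7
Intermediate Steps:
N = -2409305 (N = 3 - 2409308 = -2409305)
(-402*(-2) + 718) + (-985617/N + 2272848/(-16747)) = (-402*(-2) + 718) + (-985617/(-2409305) + 2272848/(-16747)) = (804 + 718) + (-985617*(-1/2409305) + 2272848*(-1/16747)) = 1522 + (985617/2409305 - 2272848/16747) = 1522 - 5459477922741/40348630835 = 55951138208129/40348630835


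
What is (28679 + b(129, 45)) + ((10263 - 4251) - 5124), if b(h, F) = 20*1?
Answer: 29587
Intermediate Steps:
b(h, F) = 20
(28679 + b(129, 45)) + ((10263 - 4251) - 5124) = (28679 + 20) + ((10263 - 4251) - 5124) = 28699 + (6012 - 5124) = 28699 + 888 = 29587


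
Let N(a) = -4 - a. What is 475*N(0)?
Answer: -1900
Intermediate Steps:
475*N(0) = 475*(-4 - 1*0) = 475*(-4 + 0) = 475*(-4) = -1900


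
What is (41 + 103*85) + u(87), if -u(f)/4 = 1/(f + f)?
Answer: 765250/87 ≈ 8796.0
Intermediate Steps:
u(f) = -2/f (u(f) = -4/(f + f) = -4*1/(2*f) = -2/f)
(41 + 103*85) + u(87) = (41 + 103*85) - 2/87 = (41 + 8755) - 2*1/87 = 8796 - 2/87 = 765250/87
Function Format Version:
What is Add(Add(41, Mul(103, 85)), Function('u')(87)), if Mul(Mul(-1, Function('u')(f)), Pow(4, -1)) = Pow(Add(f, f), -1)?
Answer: Rational(765250, 87) ≈ 8796.0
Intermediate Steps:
Function('u')(f) = Mul(-2, Pow(f, -1)) (Function('u')(f) = Mul(-4, Pow(Add(f, f), -1)) = Mul(-4, Pow(Mul(2, f), -1)) = Mul(-4, Mul(Rational(1, 2), Pow(f, -1))) = Mul(-2, Pow(f, -1)))
Add(Add(41, Mul(103, 85)), Function('u')(87)) = Add(Add(41, Mul(103, 85)), Mul(-2, Pow(87, -1))) = Add(Add(41, 8755), Mul(-2, Rational(1, 87))) = Add(8796, Rational(-2, 87)) = Rational(765250, 87)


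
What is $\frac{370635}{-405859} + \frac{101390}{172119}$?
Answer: $- \frac{22643281555}{69856045221} \approx -0.32414$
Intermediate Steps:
$\frac{370635}{-405859} + \frac{101390}{172119} = 370635 \left(- \frac{1}{405859}\right) + 101390 \cdot \frac{1}{172119} = - \frac{370635}{405859} + \frac{101390}{172119} = - \frac{22643281555}{69856045221}$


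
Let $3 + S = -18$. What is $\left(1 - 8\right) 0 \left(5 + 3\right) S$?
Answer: $0$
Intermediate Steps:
$S = -21$ ($S = -3 - 18 = -21$)
$\left(1 - 8\right) 0 \left(5 + 3\right) S = \left(1 - 8\right) 0 \left(5 + 3\right) \left(-21\right) = \left(1 - 8\right) 0 \cdot 8 \left(-21\right) = \left(-7\right) 0 \left(-21\right) = 0 \left(-21\right) = 0$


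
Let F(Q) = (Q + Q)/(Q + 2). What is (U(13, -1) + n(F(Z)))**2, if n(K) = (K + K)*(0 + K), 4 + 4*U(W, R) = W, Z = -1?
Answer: 1681/16 ≈ 105.06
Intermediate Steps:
F(Q) = 2*Q/(2 + Q) (F(Q) = (2*Q)/(2 + Q) = 2*Q/(2 + Q))
U(W, R) = -1 + W/4
n(K) = 2*K**2 (n(K) = (2*K)*K = 2*K**2)
(U(13, -1) + n(F(Z)))**2 = ((-1 + (1/4)*13) + 2*(2*(-1)/(2 - 1))**2)**2 = ((-1 + 13/4) + 2*(2*(-1)/1)**2)**2 = (9/4 + 2*(2*(-1)*1)**2)**2 = (9/4 + 2*(-2)**2)**2 = (9/4 + 2*4)**2 = (9/4 + 8)**2 = (41/4)**2 = 1681/16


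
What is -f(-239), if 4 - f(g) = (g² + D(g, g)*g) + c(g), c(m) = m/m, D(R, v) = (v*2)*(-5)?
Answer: -514092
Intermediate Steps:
D(R, v) = -10*v (D(R, v) = (2*v)*(-5) = -10*v)
c(m) = 1
f(g) = 3 + 9*g² (f(g) = 4 - ((g² + (-10*g)*g) + 1) = 4 - ((g² - 10*g²) + 1) = 4 - (-9*g² + 1) = 4 - (1 - 9*g²) = 4 + (-1 + 9*g²) = 3 + 9*g²)
-f(-239) = -(3 + 9*(-239)²) = -(3 + 9*57121) = -(3 + 514089) = -1*514092 = -514092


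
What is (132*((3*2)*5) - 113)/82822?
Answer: 3847/82822 ≈ 0.046449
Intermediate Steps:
(132*((3*2)*5) - 113)/82822 = (132*(6*5) - 113)*(1/82822) = (132*30 - 113)*(1/82822) = (3960 - 113)*(1/82822) = 3847*(1/82822) = 3847/82822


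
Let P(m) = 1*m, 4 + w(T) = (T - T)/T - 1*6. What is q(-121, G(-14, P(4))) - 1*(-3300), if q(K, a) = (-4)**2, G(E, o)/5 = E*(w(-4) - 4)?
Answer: 3316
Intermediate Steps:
w(T) = -10 (w(T) = -4 + ((T - T)/T - 1*6) = -4 + (0/T - 6) = -4 + (0 - 6) = -4 - 6 = -10)
P(m) = m
G(E, o) = -70*E (G(E, o) = 5*(E*(-10 - 4)) = 5*(E*(-14)) = 5*(-14*E) = -70*E)
q(K, a) = 16
q(-121, G(-14, P(4))) - 1*(-3300) = 16 - 1*(-3300) = 16 + 3300 = 3316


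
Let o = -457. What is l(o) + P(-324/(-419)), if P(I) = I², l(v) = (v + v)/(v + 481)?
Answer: -78971665/2106732 ≈ -37.485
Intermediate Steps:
l(v) = 2*v/(481 + v) (l(v) = (2*v)/(481 + v) = 2*v/(481 + v))
l(o) + P(-324/(-419)) = 2*(-457)/(481 - 457) + (-324/(-419))² = 2*(-457)/24 + (-324*(-1/419))² = 2*(-457)*(1/24) + (324/419)² = -457/12 + 104976/175561 = -78971665/2106732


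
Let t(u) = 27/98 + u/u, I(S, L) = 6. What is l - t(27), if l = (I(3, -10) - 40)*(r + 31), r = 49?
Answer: -266685/98 ≈ -2721.3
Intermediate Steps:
l = -2720 (l = (6 - 40)*(49 + 31) = -34*80 = -2720)
t(u) = 125/98 (t(u) = 27*(1/98) + 1 = 27/98 + 1 = 125/98)
l - t(27) = -2720 - 1*125/98 = -2720 - 125/98 = -266685/98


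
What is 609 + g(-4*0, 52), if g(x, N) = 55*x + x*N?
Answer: 609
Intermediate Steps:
g(x, N) = 55*x + N*x
609 + g(-4*0, 52) = 609 + (-4*0)*(55 + 52) = 609 + 0*107 = 609 + 0 = 609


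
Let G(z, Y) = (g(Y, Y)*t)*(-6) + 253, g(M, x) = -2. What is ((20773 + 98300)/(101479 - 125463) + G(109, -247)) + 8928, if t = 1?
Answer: 220365839/23984 ≈ 9188.0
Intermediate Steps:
G(z, Y) = 265 (G(z, Y) = -2*1*(-6) + 253 = -2*(-6) + 253 = 12 + 253 = 265)
((20773 + 98300)/(101479 - 125463) + G(109, -247)) + 8928 = ((20773 + 98300)/(101479 - 125463) + 265) + 8928 = (119073/(-23984) + 265) + 8928 = (119073*(-1/23984) + 265) + 8928 = (-119073/23984 + 265) + 8928 = 6236687/23984 + 8928 = 220365839/23984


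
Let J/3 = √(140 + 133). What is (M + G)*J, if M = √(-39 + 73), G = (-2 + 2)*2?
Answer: 3*√9282 ≈ 289.03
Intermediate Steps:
G = 0 (G = 0*2 = 0)
M = √34 ≈ 5.8309
J = 3*√273 (J = 3*√(140 + 133) = 3*√273 ≈ 49.568)
(M + G)*J = (√34 + 0)*(3*√273) = √34*(3*√273) = 3*√9282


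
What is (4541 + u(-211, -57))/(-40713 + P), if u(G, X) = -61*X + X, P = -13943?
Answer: -7961/54656 ≈ -0.14566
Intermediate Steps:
u(G, X) = -60*X
(4541 + u(-211, -57))/(-40713 + P) = (4541 - 60*(-57))/(-40713 - 13943) = (4541 + 3420)/(-54656) = 7961*(-1/54656) = -7961/54656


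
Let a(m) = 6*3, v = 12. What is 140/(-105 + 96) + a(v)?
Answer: 22/9 ≈ 2.4444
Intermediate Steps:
a(m) = 18
140/(-105 + 96) + a(v) = 140/(-105 + 96) + 18 = 140/(-9) + 18 = -1/9*140 + 18 = -140/9 + 18 = 22/9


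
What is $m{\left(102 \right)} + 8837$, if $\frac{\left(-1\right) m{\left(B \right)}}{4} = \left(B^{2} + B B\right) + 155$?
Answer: $-75015$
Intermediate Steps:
$m{\left(B \right)} = -620 - 8 B^{2}$ ($m{\left(B \right)} = - 4 \left(\left(B^{2} + B B\right) + 155\right) = - 4 \left(\left(B^{2} + B^{2}\right) + 155\right) = - 4 \left(2 B^{2} + 155\right) = - 4 \left(155 + 2 B^{2}\right) = -620 - 8 B^{2}$)
$m{\left(102 \right)} + 8837 = \left(-620 - 8 \cdot 102^{2}\right) + 8837 = \left(-620 - 83232\right) + 8837 = -83852 + 8837 = -75015$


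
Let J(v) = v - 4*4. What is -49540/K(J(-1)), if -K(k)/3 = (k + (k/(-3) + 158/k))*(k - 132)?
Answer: 210545/39187 ≈ 5.3728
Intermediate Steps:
J(v) = -16 + v (J(v) = v - 16 = -16 + v)
K(k) = -3*(-132 + k)*(158/k + 2*k/3) (K(k) = -3*(k + (k/(-3) + 158/k))*(k - 132) = -3*(k + (k*(-⅓) + 158/k))*(-132 + k) = -3*(k + (-k/3 + 158/k))*(-132 + k) = -3*(k + (158/k - k/3))*(-132 + k) = -3*(158/k + 2*k/3)*(-132 + k) = -3*(-132 + k)*(158/k + 2*k/3))
-49540/K(J(-1)) = -49540/(-474 - 2*(-16 - 1)² + 264*(-16 - 1) + 62568/(-16 - 1)) = -49540/(-474 - 2*(-17)² + 264*(-17) + 62568/(-17)) = -49540/(-474 - 2*289 - 4488 + 62568*(-1/17)) = -49540/(-474 - 578 - 4488 - 62568/17) = -49540/(-156748/17) = -49540*(-17/156748) = 210545/39187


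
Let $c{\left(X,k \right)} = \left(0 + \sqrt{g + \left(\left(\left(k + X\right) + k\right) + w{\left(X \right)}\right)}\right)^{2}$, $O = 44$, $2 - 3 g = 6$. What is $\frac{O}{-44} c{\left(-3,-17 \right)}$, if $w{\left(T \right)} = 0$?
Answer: $\frac{115}{3} \approx 38.333$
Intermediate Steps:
$g = - \frac{4}{3}$ ($g = \frac{2}{3} - 2 = - \frac{4}{3} \approx -1.3333$)
$c{\left(X,k \right)} = - \frac{4}{3} + X + 2 k$ ($c{\left(X,k \right)} = \left(0 + \sqrt{- \frac{4}{3} + \left(\left(\left(k + X\right) + k\right) + 0\right)}\right)^{2} = \left(0 + \sqrt{- \frac{4}{3} + \left(\left(\left(X + k\right) + k\right) + 0\right)}\right)^{2} = \left(0 + \sqrt{- \frac{4}{3} + \left(\left(X + 2 k\right) + 0\right)}\right)^{2} = \left(0 + \sqrt{- \frac{4}{3} + \left(X + 2 k\right)}\right)^{2} = \left(0 + \sqrt{- \frac{4}{3} + X + 2 k}\right)^{2} = \left(\sqrt{- \frac{4}{3} + X + 2 k}\right)^{2} = - \frac{4}{3} + X + 2 k$)
$\frac{O}{-44} c{\left(-3,-17 \right)} = \frac{44}{-44} \left(- \frac{4}{3} - 3 + 2 \left(-17\right)\right) = 44 \left(- \frac{1}{44}\right) \left(- \frac{4}{3} - 3 - 34\right) = \left(-1\right) \left(- \frac{115}{3}\right) = \frac{115}{3}$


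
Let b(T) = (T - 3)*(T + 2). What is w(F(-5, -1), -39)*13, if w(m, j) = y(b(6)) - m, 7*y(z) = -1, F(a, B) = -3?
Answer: 260/7 ≈ 37.143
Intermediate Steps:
b(T) = (-3 + T)*(2 + T)
y(z) = -1/7 (y(z) = (1/7)*(-1) = -1/7)
w(m, j) = -1/7 - m
w(F(-5, -1), -39)*13 = (-1/7 - 1*(-3))*13 = (-1/7 + 3)*13 = (20/7)*13 = 260/7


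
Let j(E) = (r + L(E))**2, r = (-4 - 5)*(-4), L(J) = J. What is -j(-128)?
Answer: -8464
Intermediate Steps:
r = 36 (r = -9*(-4) = 36)
j(E) = (36 + E)**2
-j(-128) = -(36 - 128)**2 = -1*(-92)**2 = -1*8464 = -8464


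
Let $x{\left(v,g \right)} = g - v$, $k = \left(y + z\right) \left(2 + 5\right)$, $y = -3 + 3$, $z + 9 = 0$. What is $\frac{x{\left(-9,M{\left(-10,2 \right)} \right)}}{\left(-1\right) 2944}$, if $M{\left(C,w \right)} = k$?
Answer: $\frac{27}{1472} \approx 0.018342$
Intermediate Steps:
$z = -9$ ($z = -9 + 0 = -9$)
$y = 0$
$k = -63$ ($k = \left(0 - 9\right) \left(2 + 5\right) = \left(-9\right) 7 = -63$)
$M{\left(C,w \right)} = -63$
$\frac{x{\left(-9,M{\left(-10,2 \right)} \right)}}{\left(-1\right) 2944} = \frac{-63 - -9}{\left(-1\right) 2944} = \frac{-63 + 9}{-2944} = \left(-54\right) \left(- \frac{1}{2944}\right) = \frac{27}{1472}$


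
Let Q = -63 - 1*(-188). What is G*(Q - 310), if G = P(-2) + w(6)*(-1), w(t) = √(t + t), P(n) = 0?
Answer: 370*√3 ≈ 640.86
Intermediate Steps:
Q = 125 (Q = -63 + 188 = 125)
w(t) = √2*√t (w(t) = √(2*t) = √2*√t)
G = -2*√3 (G = 0 + (√2*√6)*(-1) = 0 + (2*√3)*(-1) = 0 - 2*√3 = -2*√3 ≈ -3.4641)
G*(Q - 310) = (-2*√3)*(125 - 310) = -2*√3*(-185) = 370*√3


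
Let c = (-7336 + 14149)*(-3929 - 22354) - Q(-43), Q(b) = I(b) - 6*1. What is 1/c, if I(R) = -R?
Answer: -1/179066116 ≈ -5.5845e-9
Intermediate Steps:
Q(b) = -6 - b (Q(b) = -b - 6*1 = -b - 6 = -6 - b)
c = -179066116 (c = (-7336 + 14149)*(-3929 - 22354) - (-6 - 1*(-43)) = 6813*(-26283) - (-6 + 43) = -179066079 - 1*37 = -179066079 - 37 = -179066116)
1/c = 1/(-179066116) = -1/179066116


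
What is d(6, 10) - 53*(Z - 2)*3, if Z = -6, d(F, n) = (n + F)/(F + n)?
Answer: 1273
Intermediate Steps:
d(F, n) = 1 (d(F, n) = (F + n)/(F + n) = 1)
d(6, 10) - 53*(Z - 2)*3 = 1 - 53*(-6 - 2)*3 = 1 - (-424)*3 = 1 - 53*(-24) = 1 + 1272 = 1273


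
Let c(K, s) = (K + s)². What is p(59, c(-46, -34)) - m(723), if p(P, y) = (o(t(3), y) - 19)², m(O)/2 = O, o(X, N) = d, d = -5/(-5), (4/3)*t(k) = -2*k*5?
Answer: -1122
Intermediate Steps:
t(k) = -15*k/2 (t(k) = 3*(-2*k*5)/4 = 3*(-10*k)/4 = -15*k/2)
d = 1 (d = -5*(-⅕) = 1)
o(X, N) = 1
m(O) = 2*O
p(P, y) = 324 (p(P, y) = (1 - 19)² = (-18)² = 324)
p(59, c(-46, -34)) - m(723) = 324 - 2*723 = 324 - 1*1446 = 324 - 1446 = -1122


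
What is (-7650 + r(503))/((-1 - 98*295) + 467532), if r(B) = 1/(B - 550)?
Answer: -359551/20615187 ≈ -0.017441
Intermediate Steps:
r(B) = 1/(-550 + B)
(-7650 + r(503))/((-1 - 98*295) + 467532) = (-7650 + 1/(-550 + 503))/((-1 - 98*295) + 467532) = (-7650 + 1/(-47))/((-1 - 28910) + 467532) = (-7650 - 1/47)/(-28911 + 467532) = -359551/47/438621 = -359551/47*1/438621 = -359551/20615187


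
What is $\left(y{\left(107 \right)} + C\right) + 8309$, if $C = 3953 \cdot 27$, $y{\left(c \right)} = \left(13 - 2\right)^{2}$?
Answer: $115161$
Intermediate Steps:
$y{\left(c \right)} = 121$ ($y{\left(c \right)} = 11^{2} = 121$)
$C = 106731$
$\left(y{\left(107 \right)} + C\right) + 8309 = \left(121 + 106731\right) + 8309 = 106852 + 8309 = 115161$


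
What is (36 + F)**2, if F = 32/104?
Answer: 222784/169 ≈ 1318.2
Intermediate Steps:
F = 4/13 (F = 32*(1/104) = 4/13 ≈ 0.30769)
(36 + F)**2 = (36 + 4/13)**2 = (472/13)**2 = 222784/169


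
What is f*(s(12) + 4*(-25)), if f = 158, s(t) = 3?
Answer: -15326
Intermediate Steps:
f*(s(12) + 4*(-25)) = 158*(3 + 4*(-25)) = 158*(3 - 100) = 158*(-97) = -15326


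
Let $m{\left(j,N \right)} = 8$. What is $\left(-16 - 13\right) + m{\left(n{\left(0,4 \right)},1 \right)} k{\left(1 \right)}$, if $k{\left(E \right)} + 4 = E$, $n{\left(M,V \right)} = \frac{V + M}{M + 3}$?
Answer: $-53$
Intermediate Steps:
$n{\left(M,V \right)} = \frac{M + V}{3 + M}$
$k{\left(E \right)} = -4 + E$
$\left(-16 - 13\right) + m{\left(n{\left(0,4 \right)},1 \right)} k{\left(1 \right)} = \left(-16 - 13\right) + 8 \left(-4 + 1\right) = -29 + 8 \left(-3\right) = -29 - 24 = -53$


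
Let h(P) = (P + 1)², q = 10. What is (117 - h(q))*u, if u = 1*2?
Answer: -8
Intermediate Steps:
u = 2
h(P) = (1 + P)²
(117 - h(q))*u = (117 - (1 + 10)²)*2 = (117 - 1*11²)*2 = (117 - 1*121)*2 = (117 - 121)*2 = -4*2 = -8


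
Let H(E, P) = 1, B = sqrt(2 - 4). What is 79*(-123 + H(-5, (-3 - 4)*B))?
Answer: -9638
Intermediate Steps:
B = I*sqrt(2) (B = sqrt(-2) = I*sqrt(2) ≈ 1.4142*I)
79*(-123 + H(-5, (-3 - 4)*B)) = 79*(-123 + 1) = 79*(-122) = -9638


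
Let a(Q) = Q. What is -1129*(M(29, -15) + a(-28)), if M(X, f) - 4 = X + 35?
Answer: -45160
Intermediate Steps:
M(X, f) = 39 + X (M(X, f) = 4 + (X + 35) = 4 + (35 + X) = 39 + X)
-1129*(M(29, -15) + a(-28)) = -1129*((39 + 29) - 28) = -1129*(68 - 28) = -1129*40 = -45160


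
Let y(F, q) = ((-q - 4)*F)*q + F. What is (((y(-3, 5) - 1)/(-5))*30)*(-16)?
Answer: 12576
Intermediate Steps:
y(F, q) = F + F*q*(-4 - q) (y(F, q) = ((-4 - q)*F)*q + F = (F*(-4 - q))*q + F = F*q*(-4 - q) + F = F + F*q*(-4 - q))
(((y(-3, 5) - 1)/(-5))*30)*(-16) = (((-3*(1 - 1*5**2 - 4*5) - 1)/(-5))*30)*(-16) = (-(-3*(1 - 1*25 - 20) - 1)/5*30)*(-16) = (-(-3*(1 - 25 - 20) - 1)/5*30)*(-16) = (-(-3*(-44) - 1)/5*30)*(-16) = (-(132 - 1)/5*30)*(-16) = (-1/5*131*30)*(-16) = -131/5*30*(-16) = -786*(-16) = 12576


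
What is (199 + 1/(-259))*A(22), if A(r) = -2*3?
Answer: -309240/259 ≈ -1194.0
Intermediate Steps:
A(r) = -6
(199 + 1/(-259))*A(22) = (199 + 1/(-259))*(-6) = (199 - 1/259)*(-6) = (51540/259)*(-6) = -309240/259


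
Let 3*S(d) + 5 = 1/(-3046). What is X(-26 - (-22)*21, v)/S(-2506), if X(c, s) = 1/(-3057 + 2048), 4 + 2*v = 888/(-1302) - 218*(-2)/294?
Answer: 3046/5122693 ≈ 0.00059461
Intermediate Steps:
v = -7289/4557 (v = -2 + (888/(-1302) - 218*(-2)/294)/2 = -2 + (888*(-1/1302) + 436*(1/294))/2 = -2 + (-148/217 + 218/147)/2 = -2 + (½)*(3650/4557) = -2 + 1825/4557 = -7289/4557 ≈ -1.5995)
X(c, s) = -1/1009 (X(c, s) = 1/(-1009) = -1/1009)
S(d) = -5077/3046 (S(d) = -5/3 + (⅓)/(-3046) = -5/3 + (⅓)*(-1/3046) = -5/3 - 1/9138 = -5077/3046)
X(-26 - (-22)*21, v)/S(-2506) = -1/(1009*(-5077/3046)) = -1/1009*(-3046/5077) = 3046/5122693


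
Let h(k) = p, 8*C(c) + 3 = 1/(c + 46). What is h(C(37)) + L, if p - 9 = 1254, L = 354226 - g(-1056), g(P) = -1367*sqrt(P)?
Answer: 355489 + 5468*I*sqrt(66) ≈ 3.5549e+5 + 44422.0*I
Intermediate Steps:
C(c) = -3/8 + 1/(8*(46 + c)) (C(c) = -3/8 + 1/(8*(c + 46)) = -3/8 + 1/(8*(46 + c)))
L = 354226 + 5468*I*sqrt(66) (L = 354226 - (-1367)*sqrt(-1056) = 354226 - (-1367)*4*I*sqrt(66) = 354226 - (-5468)*I*sqrt(66) = 354226 + 5468*I*sqrt(66) ≈ 3.5423e+5 + 44422.0*I)
p = 1263 (p = 9 + 1254 = 1263)
h(k) = 1263
h(C(37)) + L = 1263 + (354226 + 5468*I*sqrt(66)) = 355489 + 5468*I*sqrt(66)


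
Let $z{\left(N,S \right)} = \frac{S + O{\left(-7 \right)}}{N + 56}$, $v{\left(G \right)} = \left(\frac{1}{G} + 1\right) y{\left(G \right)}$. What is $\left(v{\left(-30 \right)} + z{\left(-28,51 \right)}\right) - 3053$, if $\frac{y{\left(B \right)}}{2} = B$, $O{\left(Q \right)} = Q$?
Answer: $- \frac{21766}{7} \approx -3109.4$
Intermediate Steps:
$y{\left(B \right)} = 2 B$
$v{\left(G \right)} = 2 G \left(1 + \frac{1}{G}\right)$ ($v{\left(G \right)} = \left(\frac{1}{G} + 1\right) 2 G = \left(1 + \frac{1}{G}\right) 2 G = 2 G \left(1 + \frac{1}{G}\right)$)
$z{\left(N,S \right)} = \frac{-7 + S}{56 + N}$ ($z{\left(N,S \right)} = \frac{S - 7}{N + 56} = \frac{-7 + S}{56 + N}$)
$\left(v{\left(-30 \right)} + z{\left(-28,51 \right)}\right) - 3053 = \left(\left(2 + 2 \left(-30\right)\right) + \frac{-7 + 51}{56 - 28}\right) - 3053 = \left(\left(2 - 60\right) + \frac{1}{28} \cdot 44\right) - 3053 = \left(-58 + \frac{1}{28} \cdot 44\right) - 3053 = \left(-58 + \frac{11}{7}\right) - 3053 = - \frac{395}{7} - 3053 = - \frac{21766}{7}$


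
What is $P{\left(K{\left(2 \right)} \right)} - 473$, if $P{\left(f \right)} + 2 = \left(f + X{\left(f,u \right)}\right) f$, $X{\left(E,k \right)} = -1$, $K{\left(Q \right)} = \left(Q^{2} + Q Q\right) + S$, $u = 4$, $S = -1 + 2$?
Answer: $-403$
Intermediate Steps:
$S = 1$
$K{\left(Q \right)} = 1 + 2 Q^{2}$ ($K{\left(Q \right)} = \left(Q^{2} + Q Q\right) + 1 = \left(Q^{2} + Q^{2}\right) + 1 = 2 Q^{2} + 1 = 1 + 2 Q^{2}$)
$P{\left(f \right)} = -2 + f \left(-1 + f\right)$ ($P{\left(f \right)} = -2 + \left(f - 1\right) f = -2 + \left(-1 + f\right) f = -2 + f \left(-1 + f\right)$)
$P{\left(K{\left(2 \right)} \right)} - 473 = \left(-2 + \left(1 + 2 \cdot 2^{2}\right)^{2} - \left(1 + 2 \cdot 2^{2}\right)\right) - 473 = \left(-2 + \left(1 + 2 \cdot 4\right)^{2} - \left(1 + 2 \cdot 4\right)\right) - 473 = \left(-2 + \left(1 + 8\right)^{2} - \left(1 + 8\right)\right) - 473 = \left(-2 + 9^{2} - 9\right) - 473 = \left(-2 + 81 - 9\right) - 473 = 70 - 473 = -403$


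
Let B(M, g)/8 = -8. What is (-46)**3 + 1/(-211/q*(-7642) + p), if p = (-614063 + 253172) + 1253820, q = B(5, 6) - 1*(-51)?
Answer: -972933181627/9995615 ≈ -97336.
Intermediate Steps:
B(M, g) = -64 (B(M, g) = 8*(-8) = -64)
q = -13 (q = -64 - 1*(-51) = -64 + 51 = -13)
p = 892929 (p = -360891 + 1253820 = 892929)
(-46)**3 + 1/(-211/q*(-7642) + p) = (-46)**3 + 1/(-211/(-13)*(-7642) + 892929) = -97336 + 1/(-211*(-1/13)*(-7642) + 892929) = -97336 + 1/((211/13)*(-7642) + 892929) = -97336 + 1/(-1612462/13 + 892929) = -97336 + 1/(9995615/13) = -97336 + 13/9995615 = -972933181627/9995615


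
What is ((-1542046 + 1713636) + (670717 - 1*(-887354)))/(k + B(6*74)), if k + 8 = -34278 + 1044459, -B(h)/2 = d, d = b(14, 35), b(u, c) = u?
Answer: 1729661/1010145 ≈ 1.7123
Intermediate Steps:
d = 14
B(h) = -28 (B(h) = -2*14 = -28)
k = 1010173 (k = -8 + (-34278 + 1044459) = -8 + 1010181 = 1010173)
((-1542046 + 1713636) + (670717 - 1*(-887354)))/(k + B(6*74)) = ((-1542046 + 1713636) + (670717 - 1*(-887354)))/(1010173 - 28) = (171590 + (670717 + 887354))/1010145 = (171590 + 1558071)*(1/1010145) = 1729661*(1/1010145) = 1729661/1010145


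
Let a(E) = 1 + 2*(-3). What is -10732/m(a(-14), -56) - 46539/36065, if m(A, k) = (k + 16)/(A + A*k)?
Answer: 5321838647/72130 ≈ 73781.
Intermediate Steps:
a(E) = -5 (a(E) = 1 - 6 = -5)
m(A, k) = (16 + k)/(A + A*k)
-10732/m(a(-14), -56) - 46539/36065 = -10732*(-5*(1 - 56)/(16 - 56)) - 46539/36065 = -10732/((-1/5*(-40)/(-55))) - 46539*1/36065 = -10732/((-1/5*(-1/55)*(-40))) - 46539/36065 = -10732/(-8/55) - 46539/36065 = -10732*(-55/8) - 46539/36065 = 147565/2 - 46539/36065 = 5321838647/72130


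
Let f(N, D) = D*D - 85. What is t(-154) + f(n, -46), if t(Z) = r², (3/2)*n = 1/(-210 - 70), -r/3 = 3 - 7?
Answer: 2175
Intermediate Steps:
r = 12 (r = -3*(3 - 7) = -3*(-4) = 12)
n = -1/420 (n = 2/(3*(-210 - 70)) = (⅔)/(-280) = (⅔)*(-1/280) = -1/420 ≈ -0.0023810)
f(N, D) = -85 + D² (f(N, D) = D² - 85 = -85 + D²)
t(Z) = 144 (t(Z) = 12² = 144)
t(-154) + f(n, -46) = 144 + (-85 + (-46)²) = 144 + (-85 + 2116) = 144 + 2031 = 2175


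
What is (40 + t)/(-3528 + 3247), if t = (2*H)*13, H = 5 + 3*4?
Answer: -482/281 ≈ -1.7153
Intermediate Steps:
H = 17 (H = 5 + 12 = 17)
t = 442 (t = (2*17)*13 = 34*13 = 442)
(40 + t)/(-3528 + 3247) = (40 + 442)/(-3528 + 3247) = 482/(-281) = 482*(-1/281) = -482/281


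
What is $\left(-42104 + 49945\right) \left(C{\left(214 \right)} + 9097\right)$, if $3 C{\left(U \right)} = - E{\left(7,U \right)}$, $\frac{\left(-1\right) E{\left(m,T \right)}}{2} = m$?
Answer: $\frac{214098505}{3} \approx 7.1366 \cdot 10^{7}$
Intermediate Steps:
$E{\left(m,T \right)} = - 2 m$
$C{\left(U \right)} = \frac{14}{3}$ ($C{\left(U \right)} = \frac{\left(-1\right) \left(\left(-2\right) 7\right)}{3} = \frac{\left(-1\right) \left(-14\right)}{3} = \frac{1}{3} \cdot 14 = \frac{14}{3}$)
$\left(-42104 + 49945\right) \left(C{\left(214 \right)} + 9097\right) = \left(-42104 + 49945\right) \left(\frac{14}{3} + 9097\right) = 7841 \cdot \frac{27305}{3} = \frac{214098505}{3}$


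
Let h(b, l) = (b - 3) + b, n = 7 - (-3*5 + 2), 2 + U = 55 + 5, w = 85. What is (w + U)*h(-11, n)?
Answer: -3575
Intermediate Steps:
U = 58 (U = -2 + (55 + 5) = -2 + 60 = 58)
n = 20 (n = 7 - (-15 + 2) = 7 - 1*(-13) = 7 + 13 = 20)
h(b, l) = -3 + 2*b (h(b, l) = (-3 + b) + b = -3 + 2*b)
(w + U)*h(-11, n) = (85 + 58)*(-3 + 2*(-11)) = 143*(-3 - 22) = 143*(-25) = -3575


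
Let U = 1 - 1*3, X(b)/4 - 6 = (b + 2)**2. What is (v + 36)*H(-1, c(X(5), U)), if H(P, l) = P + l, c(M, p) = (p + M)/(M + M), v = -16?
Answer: -111/11 ≈ -10.091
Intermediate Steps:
X(b) = 24 + 4*(2 + b)**2 (X(b) = 24 + 4*(b + 2)**2 = 24 + 4*(2 + b)**2)
U = -2 (U = 1 - 3 = -2)
c(M, p) = (M + p)/(2*M) (c(M, p) = (M + p)/((2*M)) = (M + p)*(1/(2*M)) = (M + p)/(2*M))
(v + 36)*H(-1, c(X(5), U)) = (-16 + 36)*(-1 + ((24 + 4*(2 + 5)**2) - 2)/(2*(24 + 4*(2 + 5)**2))) = 20*(-1 + ((24 + 4*7**2) - 2)/(2*(24 + 4*7**2))) = 20*(-1 + ((24 + 4*49) - 2)/(2*(24 + 4*49))) = 20*(-1 + ((24 + 196) - 2)/(2*(24 + 196))) = 20*(-1 + (1/2)*(220 - 2)/220) = 20*(-1 + (1/2)*(1/220)*218) = 20*(-1 + 109/220) = 20*(-111/220) = -111/11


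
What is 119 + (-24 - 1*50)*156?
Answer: -11425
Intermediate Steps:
119 + (-24 - 1*50)*156 = 119 + (-24 - 50)*156 = 119 - 74*156 = 119 - 11544 = -11425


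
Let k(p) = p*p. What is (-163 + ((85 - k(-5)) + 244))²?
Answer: 19881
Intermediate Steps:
k(p) = p²
(-163 + ((85 - k(-5)) + 244))² = (-163 + ((85 - 1*(-5)²) + 244))² = (-163 + ((85 - 1*25) + 244))² = (-163 + ((85 - 25) + 244))² = (-163 + (60 + 244))² = (-163 + 304)² = 141² = 19881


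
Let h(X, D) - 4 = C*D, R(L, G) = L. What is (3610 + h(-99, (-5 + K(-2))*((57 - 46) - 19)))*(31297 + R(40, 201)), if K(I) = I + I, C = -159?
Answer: -245494058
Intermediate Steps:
K(I) = 2*I
h(X, D) = 4 - 159*D
(3610 + h(-99, (-5 + K(-2))*((57 - 46) - 19)))*(31297 + R(40, 201)) = (3610 + (4 - 159*(-5 + 2*(-2))*((57 - 46) - 19)))*(31297 + 40) = (3610 + (4 - 159*(-5 - 4)*(11 - 19)))*31337 = (3610 + (4 - (-1431)*(-8)))*31337 = (3610 + (4 - 159*72))*31337 = (3610 + (4 - 11448))*31337 = (3610 - 11444)*31337 = -7834*31337 = -245494058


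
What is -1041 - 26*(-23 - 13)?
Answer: -105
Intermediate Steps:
-1041 - 26*(-23 - 13) = -1041 - 26*(-36) = -1041 - 1*(-936) = -1041 + 936 = -105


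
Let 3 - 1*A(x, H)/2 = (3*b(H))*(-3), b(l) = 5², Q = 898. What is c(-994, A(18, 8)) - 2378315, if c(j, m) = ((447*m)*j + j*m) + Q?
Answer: -205439689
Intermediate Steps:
b(l) = 25
A(x, H) = 456 (A(x, H) = 6 - 2*3*25*(-3) = 6 - 150*(-3) = 6 - 2*(-225) = 6 + 450 = 456)
c(j, m) = 898 + 448*j*m (c(j, m) = ((447*m)*j + j*m) + 898 = (447*j*m + j*m) + 898 = 448*j*m + 898 = 898 + 448*j*m)
c(-994, A(18, 8)) - 2378315 = (898 + 448*(-994)*456) - 2378315 = (898 - 203062272) - 2378315 = -203061374 - 2378315 = -205439689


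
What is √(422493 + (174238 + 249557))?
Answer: 36*√653 ≈ 919.94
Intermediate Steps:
√(422493 + (174238 + 249557)) = √(422493 + 423795) = √846288 = 36*√653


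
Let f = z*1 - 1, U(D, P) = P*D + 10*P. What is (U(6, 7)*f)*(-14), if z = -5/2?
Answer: 5488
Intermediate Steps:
z = -5/2 (z = -5*½ = -5/2 ≈ -2.5000)
U(D, P) = 10*P + D*P (U(D, P) = D*P + 10*P = 10*P + D*P)
f = -7/2 (f = -5/2*1 - 1 = -5/2 - 1 = -7/2 ≈ -3.5000)
(U(6, 7)*f)*(-14) = ((7*(10 + 6))*(-7/2))*(-14) = ((7*16)*(-7/2))*(-14) = (112*(-7/2))*(-14) = -392*(-14) = 5488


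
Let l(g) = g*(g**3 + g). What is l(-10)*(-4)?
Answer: -40400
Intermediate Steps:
l(g) = g*(g + g**3)
l(-10)*(-4) = ((-10)**2 + (-10)**4)*(-4) = (100 + 10000)*(-4) = 10100*(-4) = -40400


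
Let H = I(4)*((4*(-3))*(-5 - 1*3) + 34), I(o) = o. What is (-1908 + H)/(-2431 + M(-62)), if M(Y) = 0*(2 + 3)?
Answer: 1388/2431 ≈ 0.57096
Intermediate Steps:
M(Y) = 0 (M(Y) = 0*5 = 0)
H = 520 (H = 4*((4*(-3))*(-5 - 1*3) + 34) = 4*(-12*(-5 - 3) + 34) = 4*(-12*(-8) + 34) = 4*(96 + 34) = 4*130 = 520)
(-1908 + H)/(-2431 + M(-62)) = (-1908 + 520)/(-2431 + 0) = -1388/(-2431) = -1388*(-1/2431) = 1388/2431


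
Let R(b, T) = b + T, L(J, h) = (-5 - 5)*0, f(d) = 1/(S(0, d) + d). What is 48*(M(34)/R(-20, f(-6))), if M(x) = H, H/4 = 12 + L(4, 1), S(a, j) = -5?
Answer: -25344/221 ≈ -114.68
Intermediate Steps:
f(d) = 1/(-5 + d)
L(J, h) = 0 (L(J, h) = -10*0 = 0)
H = 48 (H = 4*(12 + 0) = 4*12 = 48)
R(b, T) = T + b
M(x) = 48
48*(M(34)/R(-20, f(-6))) = 48*(48/(1/(-5 - 6) - 20)) = 48*(48/(1/(-11) - 20)) = 48*(48/(-1/11 - 20)) = 48*(48/(-221/11)) = 48*(48*(-11/221)) = 48*(-528/221) = -25344/221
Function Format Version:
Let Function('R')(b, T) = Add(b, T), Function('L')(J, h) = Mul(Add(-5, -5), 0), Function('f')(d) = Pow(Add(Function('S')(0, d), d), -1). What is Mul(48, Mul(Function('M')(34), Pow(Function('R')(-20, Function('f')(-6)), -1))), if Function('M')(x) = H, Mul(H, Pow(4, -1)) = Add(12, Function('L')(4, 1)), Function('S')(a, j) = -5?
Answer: Rational(-25344, 221) ≈ -114.68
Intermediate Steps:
Function('f')(d) = Pow(Add(-5, d), -1)
Function('L')(J, h) = 0 (Function('L')(J, h) = Mul(-10, 0) = 0)
H = 48 (H = Mul(4, Add(12, 0)) = Mul(4, 12) = 48)
Function('R')(b, T) = Add(T, b)
Function('M')(x) = 48
Mul(48, Mul(Function('M')(34), Pow(Function('R')(-20, Function('f')(-6)), -1))) = Mul(48, Mul(48, Pow(Add(Pow(Add(-5, -6), -1), -20), -1))) = Mul(48, Mul(48, Pow(Add(Pow(-11, -1), -20), -1))) = Mul(48, Mul(48, Pow(Add(Rational(-1, 11), -20), -1))) = Mul(48, Mul(48, Pow(Rational(-221, 11), -1))) = Mul(48, Mul(48, Rational(-11, 221))) = Mul(48, Rational(-528, 221)) = Rational(-25344, 221)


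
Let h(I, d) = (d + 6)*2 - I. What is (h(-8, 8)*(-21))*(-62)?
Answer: 46872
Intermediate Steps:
h(I, d) = 12 - I + 2*d (h(I, d) = (6 + d)*2 - I = (12 + 2*d) - I = 12 - I + 2*d)
(h(-8, 8)*(-21))*(-62) = ((12 - 1*(-8) + 2*8)*(-21))*(-62) = ((12 + 8 + 16)*(-21))*(-62) = (36*(-21))*(-62) = -756*(-62) = 46872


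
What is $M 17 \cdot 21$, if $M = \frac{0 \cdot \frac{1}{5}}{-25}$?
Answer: $0$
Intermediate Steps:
$M = 0$ ($M = 0 \cdot \frac{1}{5} \left(- \frac{1}{25}\right) = 0 \left(- \frac{1}{25}\right) = 0$)
$M 17 \cdot 21 = 0 \cdot 17 \cdot 21 = 0 \cdot 21 = 0$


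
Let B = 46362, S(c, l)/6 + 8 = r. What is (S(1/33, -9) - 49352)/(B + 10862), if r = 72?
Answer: -6121/7153 ≈ -0.85572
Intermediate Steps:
S(c, l) = 384 (S(c, l) = -48 + 6*72 = -48 + 432 = 384)
(S(1/33, -9) - 49352)/(B + 10862) = (384 - 49352)/(46362 + 10862) = -48968/57224 = -48968*1/57224 = -6121/7153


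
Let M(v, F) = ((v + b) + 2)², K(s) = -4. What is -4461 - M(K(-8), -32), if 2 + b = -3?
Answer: -4510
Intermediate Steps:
b = -5 (b = -2 - 3 = -5)
M(v, F) = (-3 + v)² (M(v, F) = ((v - 5) + 2)² = ((-5 + v) + 2)² = (-3 + v)²)
-4461 - M(K(-8), -32) = -4461 - (-3 - 4)² = -4461 - 1*(-7)² = -4461 - 1*49 = -4461 - 49 = -4510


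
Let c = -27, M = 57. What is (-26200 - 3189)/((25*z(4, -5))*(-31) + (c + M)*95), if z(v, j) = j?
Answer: -29389/6725 ≈ -4.3701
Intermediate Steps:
(-26200 - 3189)/((25*z(4, -5))*(-31) + (c + M)*95) = (-26200 - 3189)/((25*(-5))*(-31) + (-27 + 57)*95) = -29389/(-125*(-31) + 30*95) = -29389/(3875 + 2850) = -29389/6725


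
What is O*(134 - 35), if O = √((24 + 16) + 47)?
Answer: 99*√87 ≈ 923.41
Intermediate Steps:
O = √87 (O = √(40 + 47) = √87 ≈ 9.3274)
O*(134 - 35) = √87*(134 - 35) = √87*99 = 99*√87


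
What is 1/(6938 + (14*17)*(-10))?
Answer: 1/4558 ≈ 0.00021939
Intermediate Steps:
1/(6938 + (14*17)*(-10)) = 1/(6938 + 238*(-10)) = 1/(6938 - 2380) = 1/4558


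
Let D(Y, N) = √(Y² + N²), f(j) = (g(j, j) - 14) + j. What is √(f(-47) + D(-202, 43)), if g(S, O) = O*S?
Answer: √(2148 + √42653) ≈ 48.523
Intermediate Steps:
f(j) = -14 + j + j² (f(j) = (j*j - 14) + j = (j² - 14) + j = (-14 + j²) + j = -14 + j + j²)
D(Y, N) = √(N² + Y²)
√(f(-47) + D(-202, 43)) = √((-14 - 47 + (-47)²) + √(43² + (-202)²)) = √((-14 - 47 + 2209) + √(1849 + 40804)) = √(2148 + √42653)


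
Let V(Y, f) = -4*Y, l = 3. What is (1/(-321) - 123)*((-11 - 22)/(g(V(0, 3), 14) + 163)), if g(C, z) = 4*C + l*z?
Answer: 434324/21935 ≈ 19.801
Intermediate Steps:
g(C, z) = 3*z + 4*C (g(C, z) = 4*C + 3*z = 3*z + 4*C)
(1/(-321) - 123)*((-11 - 22)/(g(V(0, 3), 14) + 163)) = (1/(-321) - 123)*((-11 - 22)/((3*14 + 4*(-4*0)) + 163)) = (-1/321 - 123)*(-33/((42 + 4*0) + 163)) = -(-434324)/(107*((42 + 0) + 163)) = -(-434324)/(107*(42 + 163)) = -(-434324)/(107*205) = -39484/321*(-33/205) = 434324/21935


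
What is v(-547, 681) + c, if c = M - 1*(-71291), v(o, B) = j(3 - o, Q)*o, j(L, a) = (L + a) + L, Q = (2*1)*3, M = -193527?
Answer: -727218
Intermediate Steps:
Q = 6 (Q = 2*3 = 6)
j(L, a) = a + 2*L
v(o, B) = o*(12 - 2*o) (v(o, B) = (6 + 2*(3 - o))*o = (6 + (6 - 2*o))*o = (12 - 2*o)*o = o*(12 - 2*o))
c = -122236 (c = -193527 - 1*(-71291) = -193527 + 71291 = -122236)
v(-547, 681) + c = 2*(-547)*(6 - 1*(-547)) - 122236 = 2*(-547)*(6 + 547) - 122236 = 2*(-547)*553 - 122236 = -604982 - 122236 = -727218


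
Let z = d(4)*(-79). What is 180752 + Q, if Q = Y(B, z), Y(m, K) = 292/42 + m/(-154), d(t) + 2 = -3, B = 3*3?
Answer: 11930087/66 ≈ 1.8076e+5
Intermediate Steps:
B = 9
d(t) = -5 (d(t) = -2 - 3 = -5)
z = 395 (z = -5*(-79) = 395)
Y(m, K) = 146/21 - m/154 (Y(m, K) = 292*(1/42) + m*(-1/154) = 146/21 - m/154)
Q = 455/66 (Q = 146/21 - 1/154*9 = 146/21 - 9/154 = 455/66 ≈ 6.8939)
180752 + Q = 180752 + 455/66 = 11930087/66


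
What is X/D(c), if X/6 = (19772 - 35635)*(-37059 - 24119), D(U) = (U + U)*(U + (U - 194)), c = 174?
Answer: 16732183/154 ≈ 1.0865e+5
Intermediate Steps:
D(U) = 2*U*(-194 + 2*U) (D(U) = (2*U)*(U + (-194 + U)) = (2*U)*(-194 + 2*U) = 2*U*(-194 + 2*U))
X = 5822799684 (X = 6*((19772 - 35635)*(-37059 - 24119)) = 6*(-15863*(-61178)) = 6*970466614 = 5822799684)
X/D(c) = 5822799684/((4*174*(-97 + 174))) = 5822799684/((4*174*77)) = 5822799684/53592 = 5822799684*(1/53592) = 16732183/154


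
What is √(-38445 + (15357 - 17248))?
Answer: 4*I*√2521 ≈ 200.84*I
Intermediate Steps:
√(-38445 + (15357 - 17248)) = √(-38445 - 1891) = √(-40336) = 4*I*√2521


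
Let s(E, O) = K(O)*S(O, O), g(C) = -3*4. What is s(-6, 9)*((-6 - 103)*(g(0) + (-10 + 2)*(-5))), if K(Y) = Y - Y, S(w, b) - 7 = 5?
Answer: 0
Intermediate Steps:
S(w, b) = 12 (S(w, b) = 7 + 5 = 12)
g(C) = -12
K(Y) = 0
s(E, O) = 0 (s(E, O) = 0*12 = 0)
s(-6, 9)*((-6 - 103)*(g(0) + (-10 + 2)*(-5))) = 0*((-6 - 103)*(-12 + (-10 + 2)*(-5))) = 0*(-109*(-12 - 8*(-5))) = 0*(-109*(-12 + 40)) = 0*(-109*28) = 0*(-3052) = 0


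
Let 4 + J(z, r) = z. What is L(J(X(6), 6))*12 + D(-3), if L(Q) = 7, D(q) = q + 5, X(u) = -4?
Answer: 86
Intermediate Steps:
D(q) = 5 + q
J(z, r) = -4 + z
L(J(X(6), 6))*12 + D(-3) = 7*12 + (5 - 3) = 84 + 2 = 86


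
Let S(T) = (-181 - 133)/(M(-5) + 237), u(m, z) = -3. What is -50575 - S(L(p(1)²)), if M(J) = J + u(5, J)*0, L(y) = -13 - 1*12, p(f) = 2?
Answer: -5866543/116 ≈ -50574.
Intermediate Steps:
L(y) = -25 (L(y) = -13 - 12 = -25)
M(J) = J (M(J) = J - 3*0 = J + 0 = J)
S(T) = -157/116 (S(T) = (-181 - 133)/(-5 + 237) = -314/232 = -314*1/232 = -157/116)
-50575 - S(L(p(1)²)) = -50575 - 1*(-157/116) = -50575 + 157/116 = -5866543/116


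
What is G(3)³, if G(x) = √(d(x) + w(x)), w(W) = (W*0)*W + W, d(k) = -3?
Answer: 0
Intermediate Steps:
w(W) = W (w(W) = 0*W + W = 0 + W = W)
G(x) = √(-3 + x)
G(3)³ = (√(-3 + 3))³ = (√0)³ = 0³ = 0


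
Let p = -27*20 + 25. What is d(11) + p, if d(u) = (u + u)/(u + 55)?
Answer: -1544/3 ≈ -514.67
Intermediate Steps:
d(u) = 2*u/(55 + u) (d(u) = (2*u)/(55 + u) = 2*u/(55 + u))
p = -515 (p = -540 + 25 = -515)
d(11) + p = 2*11/(55 + 11) - 515 = 2*11/66 - 515 = 2*11*(1/66) - 515 = ⅓ - 515 = -1544/3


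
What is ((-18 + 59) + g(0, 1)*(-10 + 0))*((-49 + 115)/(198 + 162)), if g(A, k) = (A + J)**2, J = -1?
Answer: 341/60 ≈ 5.6833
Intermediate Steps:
g(A, k) = (-1 + A)**2 (g(A, k) = (A - 1)**2 = (-1 + A)**2)
((-18 + 59) + g(0, 1)*(-10 + 0))*((-49 + 115)/(198 + 162)) = ((-18 + 59) + (-1 + 0)**2*(-10 + 0))*((-49 + 115)/(198 + 162)) = (41 + (-1)**2*(-10))*(66/360) = (41 + 1*(-10))*(66*(1/360)) = (41 - 10)*(11/60) = 31*(11/60) = 341/60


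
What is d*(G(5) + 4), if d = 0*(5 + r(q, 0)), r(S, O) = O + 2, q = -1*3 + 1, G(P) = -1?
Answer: 0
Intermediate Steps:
q = -2 (q = -3 + 1 = -2)
r(S, O) = 2 + O
d = 0 (d = 0*(5 + (2 + 0)) = 0*(5 + 2) = 0*7 = 0)
d*(G(5) + 4) = 0*(-1 + 4) = 0*3 = 0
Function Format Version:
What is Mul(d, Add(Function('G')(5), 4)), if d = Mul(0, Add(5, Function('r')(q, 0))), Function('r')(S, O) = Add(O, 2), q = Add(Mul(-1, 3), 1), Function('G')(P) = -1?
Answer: 0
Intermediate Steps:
q = -2 (q = Add(-3, 1) = -2)
Function('r')(S, O) = Add(2, O)
d = 0 (d = Mul(0, Add(5, Add(2, 0))) = Mul(0, Add(5, 2)) = Mul(0, 7) = 0)
Mul(d, Add(Function('G')(5), 4)) = Mul(0, Add(-1, 4)) = Mul(0, 3) = 0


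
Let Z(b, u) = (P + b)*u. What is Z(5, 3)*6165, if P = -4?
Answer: 18495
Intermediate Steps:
Z(b, u) = u*(-4 + b) (Z(b, u) = (-4 + b)*u = u*(-4 + b))
Z(5, 3)*6165 = (3*(-4 + 5))*6165 = (3*1)*6165 = 3*6165 = 18495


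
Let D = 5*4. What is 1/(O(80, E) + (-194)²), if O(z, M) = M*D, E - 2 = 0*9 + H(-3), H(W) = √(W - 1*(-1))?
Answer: 9419/354870444 - 5*I*√2/354870444 ≈ 2.6542e-5 - 1.9926e-8*I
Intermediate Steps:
H(W) = √(1 + W) (H(W) = √(W + 1) = √(1 + W))
D = 20
E = 2 + I*√2 (E = 2 + (0*9 + √(1 - 3)) = 2 + (0 + √(-2)) = 2 + (0 + I*√2) = 2 + I*√2 ≈ 2.0 + 1.4142*I)
O(z, M) = 20*M (O(z, M) = M*20 = 20*M)
1/(O(80, E) + (-194)²) = 1/(20*(2 + I*√2) + (-194)²) = 1/((40 + 20*I*√2) + 37636) = 1/(37676 + 20*I*√2)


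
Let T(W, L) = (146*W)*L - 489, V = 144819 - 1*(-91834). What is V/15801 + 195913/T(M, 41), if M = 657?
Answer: 311229763234/20711492571 ≈ 15.027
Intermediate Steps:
V = 236653 (V = 144819 + 91834 = 236653)
T(W, L) = -489 + 146*L*W (T(W, L) = 146*L*W - 489 = -489 + 146*L*W)
V/15801 + 195913/T(M, 41) = 236653/15801 + 195913/(-489 + 146*41*657) = 236653*(1/15801) + 195913/(-489 + 3932802) = 236653/15801 + 195913/3932313 = 311229763234/20711492571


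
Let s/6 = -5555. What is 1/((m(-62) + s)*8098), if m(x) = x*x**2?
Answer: -1/2199886484 ≈ -4.5457e-10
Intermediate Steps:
m(x) = x**3
s = -33330 (s = 6*(-5555) = -33330)
1/((m(-62) + s)*8098) = 1/(((-62)**3 - 33330)*8098) = (1/8098)/(-238328 - 33330) = (1/8098)/(-271658) = -1/271658*1/8098 = -1/2199886484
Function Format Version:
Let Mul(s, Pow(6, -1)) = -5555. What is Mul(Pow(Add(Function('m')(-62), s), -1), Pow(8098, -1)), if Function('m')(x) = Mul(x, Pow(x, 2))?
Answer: Rational(-1, 2199886484) ≈ -4.5457e-10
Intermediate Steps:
Function('m')(x) = Pow(x, 3)
s = -33330 (s = Mul(6, -5555) = -33330)
Mul(Pow(Add(Function('m')(-62), s), -1), Pow(8098, -1)) = Mul(Pow(Add(Pow(-62, 3), -33330), -1), Pow(8098, -1)) = Mul(Pow(Add(-238328, -33330), -1), Rational(1, 8098)) = Mul(Pow(-271658, -1), Rational(1, 8098)) = Mul(Rational(-1, 271658), Rational(1, 8098)) = Rational(-1, 2199886484)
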